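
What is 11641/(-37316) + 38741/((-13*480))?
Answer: -379574749/58212960 ≈ -6.5204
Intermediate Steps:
11641/(-37316) + 38741/((-13*480)) = 11641*(-1/37316) + 38741/(-6240) = -11641/37316 + 38741*(-1/6240) = -11641/37316 - 38741/6240 = -379574749/58212960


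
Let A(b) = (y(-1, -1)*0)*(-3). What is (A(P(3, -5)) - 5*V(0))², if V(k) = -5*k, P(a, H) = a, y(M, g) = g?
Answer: 0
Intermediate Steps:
A(b) = 0 (A(b) = -1*0*(-3) = 0*(-3) = 0)
(A(P(3, -5)) - 5*V(0))² = (0 - (-25)*0)² = (0 - 5*0)² = (0 + 0)² = 0² = 0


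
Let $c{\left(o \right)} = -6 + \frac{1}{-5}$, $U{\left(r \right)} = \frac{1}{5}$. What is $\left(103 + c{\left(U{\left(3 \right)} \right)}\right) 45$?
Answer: $4356$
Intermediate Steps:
$U{\left(r \right)} = \frac{1}{5}$
$c{\left(o \right)} = - \frac{31}{5}$ ($c{\left(o \right)} = -6 - \frac{1}{5} = - \frac{31}{5}$)
$\left(103 + c{\left(U{\left(3 \right)} \right)}\right) 45 = \left(103 - \frac{31}{5}\right) 45 = \frac{484}{5} \cdot 45 = 4356$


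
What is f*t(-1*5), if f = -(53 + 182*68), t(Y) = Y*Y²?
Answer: 1553625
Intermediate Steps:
t(Y) = Y³
f = -12429 (f = -(53 + 12376) = -1*12429 = -12429)
f*t(-1*5) = -12429*(-1*5)³ = -12429*(-5)³ = -12429*(-125) = 1553625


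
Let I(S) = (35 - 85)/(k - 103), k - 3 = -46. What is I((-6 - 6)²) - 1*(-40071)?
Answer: 2925208/73 ≈ 40071.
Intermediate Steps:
k = -43 (k = 3 - 46 = -43)
I(S) = 25/73 (I(S) = (35 - 85)/(-43 - 103) = -50/(-146) = -50*(-1/146) = 25/73)
I((-6 - 6)²) - 1*(-40071) = 25/73 - 1*(-40071) = 25/73 + 40071 = 2925208/73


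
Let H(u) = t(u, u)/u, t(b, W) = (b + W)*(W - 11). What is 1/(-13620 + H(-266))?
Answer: -1/14174 ≈ -7.0552e-5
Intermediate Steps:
t(b, W) = (-11 + W)*(W + b) (t(b, W) = (W + b)*(-11 + W) = (-11 + W)*(W + b))
H(u) = (-22*u + 2*u²)/u (H(u) = (u² - 11*u - 11*u + u*u)/u = (u² - 11*u - 11*u + u²)/u = (-22*u + 2*u²)/u)
1/(-13620 + H(-266)) = 1/(-13620 + (-22 + 2*(-266))) = 1/(-13620 + (-22 - 532)) = 1/(-13620 - 554) = 1/(-14174) = -1/14174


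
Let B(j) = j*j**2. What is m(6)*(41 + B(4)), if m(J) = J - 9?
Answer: -315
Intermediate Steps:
B(j) = j**3
m(J) = -9 + J
m(6)*(41 + B(4)) = (-9 + 6)*(41 + 4**3) = -3*(41 + 64) = -3*105 = -315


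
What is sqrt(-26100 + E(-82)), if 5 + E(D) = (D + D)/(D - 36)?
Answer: I*sqrt(90866667)/59 ≈ 161.57*I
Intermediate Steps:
E(D) = -5 + 2*D/(-36 + D) (E(D) = -5 + (D + D)/(D - 36) = -5 + (2*D)/(-36 + D) = -5 + 2*D/(-36 + D))
sqrt(-26100 + E(-82)) = sqrt(-26100 + 3*(60 - 1*(-82))/(-36 - 82)) = sqrt(-26100 + 3*(60 + 82)/(-118)) = sqrt(-26100 + 3*(-1/118)*142) = sqrt(-26100 - 213/59) = sqrt(-1540113/59) = I*sqrt(90866667)/59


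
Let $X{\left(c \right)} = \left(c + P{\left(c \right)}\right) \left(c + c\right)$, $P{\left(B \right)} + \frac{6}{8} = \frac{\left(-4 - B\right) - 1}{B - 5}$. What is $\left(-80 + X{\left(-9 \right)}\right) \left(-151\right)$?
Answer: $- \frac{212759}{14} \approx -15197.0$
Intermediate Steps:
$P{\left(B \right)} = - \frac{3}{4} + \frac{-5 - B}{-5 + B}$ ($P{\left(B \right)} = - \frac{3}{4} + \frac{\left(-4 - B\right) - 1}{B - 5} = - \frac{3}{4} + \frac{-5 - B}{-5 + B}$)
$X{\left(c \right)} = 2 c \left(c + \frac{-5 - 7 c}{4 \left(-5 + c\right)}\right)$ ($X{\left(c \right)} = \left(c + \frac{-5 - 7 c}{4 \left(-5 + c\right)}\right) \left(c + c\right) = \left(c + \frac{-5 - 7 c}{4 \left(-5 + c\right)}\right) 2 c = 2 c \left(c + \frac{-5 - 7 c}{4 \left(-5 + c\right)}\right)$)
$\left(-80 + X{\left(-9 \right)}\right) \left(-151\right) = \left(-80 + \frac{1}{2} \left(-9\right) \frac{1}{-5 - 9} \left(-5 - -243 + 4 \left(-9\right)^{2}\right)\right) \left(-151\right) = \left(-80 + \frac{1}{2} \left(-9\right) \frac{1}{-14} \left(-5 + 243 + 4 \cdot 81\right)\right) \left(-151\right) = \left(-80 + \frac{1}{2} \left(-9\right) \left(- \frac{1}{14}\right) \left(-5 + 243 + 324\right)\right) \left(-151\right) = \left(-80 + \frac{1}{2} \left(-9\right) \left(- \frac{1}{14}\right) 562\right) \left(-151\right) = \left(-80 + \frac{2529}{14}\right) \left(-151\right) = \frac{1409}{14} \left(-151\right) = - \frac{212759}{14}$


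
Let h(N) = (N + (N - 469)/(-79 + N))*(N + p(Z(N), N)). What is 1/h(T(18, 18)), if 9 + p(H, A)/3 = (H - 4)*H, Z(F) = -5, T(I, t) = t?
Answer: 61/195174 ≈ 0.00031254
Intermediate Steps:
p(H, A) = -27 + 3*H*(-4 + H) (p(H, A) = -27 + 3*((H - 4)*H) = -27 + 3*((-4 + H)*H) = -27 + 3*(H*(-4 + H)) = -27 + 3*H*(-4 + H))
h(N) = (108 + N)*(N + (-469 + N)/(-79 + N)) (h(N) = (N + (N - 469)/(-79 + N))*(N + (-27 - 12*(-5) + 3*(-5)²)) = (N + (-469 + N)/(-79 + N))*(N + (-27 + 60 + 3*25)) = (N + (-469 + N)/(-79 + N))*(N + (-27 + 60 + 75)) = (N + (-469 + N)/(-79 + N))*(N + 108) = (N + (-469 + N)/(-79 + N))*(108 + N) = (108 + N)*(N + (-469 + N)/(-79 + N)))
1/h(T(18, 18)) = 1/((-50652 + 18³ - 8893*18 + 30*18²)/(-79 + 18)) = 1/((-50652 + 5832 - 160074 + 30*324)/(-61)) = 1/(-(-50652 + 5832 - 160074 + 9720)/61) = 1/(-1/61*(-195174)) = 1/(195174/61) = 61/195174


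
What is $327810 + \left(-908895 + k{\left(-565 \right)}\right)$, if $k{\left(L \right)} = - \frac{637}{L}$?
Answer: $- \frac{328312388}{565} \approx -5.8108 \cdot 10^{5}$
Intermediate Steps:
$327810 + \left(-908895 + k{\left(-565 \right)}\right) = 327810 - \left(908895 + \frac{637}{-565}\right) = 327810 - \frac{513525038}{565} = - \frac{328312388}{565}$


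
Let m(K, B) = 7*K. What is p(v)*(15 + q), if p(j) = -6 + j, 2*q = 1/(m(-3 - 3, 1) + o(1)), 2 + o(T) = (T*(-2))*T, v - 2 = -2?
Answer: -4137/46 ≈ -89.935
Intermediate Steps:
v = 0 (v = 2 - 2 = 0)
o(T) = -2 - 2*T² (o(T) = -2 + (T*(-2))*T = -2 + (-2*T)*T = -2 - 2*T²)
q = -1/92 (q = 1/(2*(7*(-3 - 3) + (-2 - 2*1²))) = 1/(2*(7*(-6) + (-2 - 2*1))) = 1/(2*(-42 + (-2 - 2))) = 1/(2*(-42 - 4)) = (½)/(-46) = (½)*(-1/46) = -1/92 ≈ -0.010870)
p(v)*(15 + q) = (-6 + 0)*(15 - 1/92) = -6*1379/92 = -4137/46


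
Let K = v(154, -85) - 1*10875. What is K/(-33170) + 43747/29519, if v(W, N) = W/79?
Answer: 139991916159/77352473170 ≈ 1.8098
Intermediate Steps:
v(W, N) = W/79 (v(W, N) = W*(1/79) = W/79)
K = -858971/79 (K = (1/79)*154 - 1*10875 = 154/79 - 10875 = -858971/79 ≈ -10873.)
K/(-33170) + 43747/29519 = -858971/79/(-33170) + 43747/29519 = -858971/79*(-1/33170) + 43747*(1/29519) = 858971/2620430 + 43747/29519 = 139991916159/77352473170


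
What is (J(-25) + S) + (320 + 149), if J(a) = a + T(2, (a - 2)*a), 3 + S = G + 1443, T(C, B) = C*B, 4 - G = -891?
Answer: 4129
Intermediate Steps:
G = 895 (G = 4 - 1*(-891) = 4 + 891 = 895)
T(C, B) = B*C
S = 2335 (S = -3 + (895 + 1443) = -3 + 2338 = 2335)
J(a) = a + 2*a*(-2 + a) (J(a) = a + ((a - 2)*a)*2 = a + ((-2 + a)*a)*2 = a + (a*(-2 + a))*2 = a + 2*a*(-2 + a))
(J(-25) + S) + (320 + 149) = (-25*(-3 + 2*(-25)) + 2335) + (320 + 149) = (-25*(-3 - 50) + 2335) + 469 = (-25*(-53) + 2335) + 469 = (1325 + 2335) + 469 = 3660 + 469 = 4129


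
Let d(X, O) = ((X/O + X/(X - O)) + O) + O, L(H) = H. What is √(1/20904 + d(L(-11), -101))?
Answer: I*√5628095304080990/5278260 ≈ 14.213*I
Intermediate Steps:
d(X, O) = 2*O + X/O + X/(X - O) (d(X, O) = (O + X/O + X/(X - O)) + O = 2*O + X/O + X/(X - O))
√(1/20904 + d(L(-11), -101)) = √(1/20904 + (-1*(-11)² + 2*(-101)³ - 2*(-11)*(-101)²)/((-101)*(-101 - 1*(-11)))) = √(1/20904 - (-1*121 + 2*(-1030301) - 2*(-11)*10201)/(101*(-101 + 11))) = √(1/20904 - 1/101*(-121 - 2060602 + 224422)/(-90)) = √(1/20904 - 1/101*(-1/90)*(-1836301)) = √(1/20904 - 1836301/9090) = √(-6397671169/31669560) = I*√5628095304080990/5278260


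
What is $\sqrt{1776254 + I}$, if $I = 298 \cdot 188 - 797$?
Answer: $\sqrt{1831481} \approx 1353.3$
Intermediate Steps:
$I = 55227$ ($I = 56024 - 797 = 55227$)
$\sqrt{1776254 + I} = \sqrt{1776254 + 55227} = \sqrt{1831481}$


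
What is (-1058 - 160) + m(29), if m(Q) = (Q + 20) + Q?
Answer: -1140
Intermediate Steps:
m(Q) = 20 + 2*Q (m(Q) = (20 + Q) + Q = 20 + 2*Q)
(-1058 - 160) + m(29) = (-1058 - 160) + (20 + 2*29) = -1218 + (20 + 58) = -1218 + 78 = -1140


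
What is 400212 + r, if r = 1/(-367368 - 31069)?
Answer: 159459268643/398437 ≈ 4.0021e+5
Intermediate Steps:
r = -1/398437 (r = 1/(-398437) = -1/398437 ≈ -2.5098e-6)
400212 + r = 400212 - 1/398437 = 159459268643/398437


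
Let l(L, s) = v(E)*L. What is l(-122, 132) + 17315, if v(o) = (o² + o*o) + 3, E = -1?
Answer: 16705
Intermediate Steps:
v(o) = 3 + 2*o² (v(o) = (o² + o²) + 3 = 2*o² + 3 = 3 + 2*o²)
l(L, s) = 5*L (l(L, s) = (3 + 2*(-1)²)*L = (3 + 2*1)*L = (3 + 2)*L = 5*L)
l(-122, 132) + 17315 = 5*(-122) + 17315 = -610 + 17315 = 16705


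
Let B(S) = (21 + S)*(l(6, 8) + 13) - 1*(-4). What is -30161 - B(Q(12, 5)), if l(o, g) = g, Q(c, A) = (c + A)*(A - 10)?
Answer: -28821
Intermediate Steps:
Q(c, A) = (-10 + A)*(A + c) (Q(c, A) = (A + c)*(-10 + A) = (-10 + A)*(A + c))
B(S) = 445 + 21*S (B(S) = (21 + S)*(8 + 13) - 1*(-4) = (21 + S)*21 + 4 = (441 + 21*S) + 4 = 445 + 21*S)
-30161 - B(Q(12, 5)) = -30161 - (445 + 21*(5² - 10*5 - 10*12 + 5*12)) = -30161 - (445 + 21*(25 - 50 - 120 + 60)) = -30161 - (445 + 21*(-85)) = -30161 - (445 - 1785) = -30161 - 1*(-1340) = -30161 + 1340 = -28821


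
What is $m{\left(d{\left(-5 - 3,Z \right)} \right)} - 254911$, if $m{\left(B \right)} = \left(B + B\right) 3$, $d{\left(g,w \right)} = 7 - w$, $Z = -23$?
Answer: $-254731$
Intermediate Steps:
$m{\left(B \right)} = 6 B$ ($m{\left(B \right)} = 2 B 3 = 6 B$)
$m{\left(d{\left(-5 - 3,Z \right)} \right)} - 254911 = 6 \left(7 - -23\right) - 254911 = 6 \left(7 + 23\right) - 254911 = 6 \cdot 30 - 254911 = 180 - 254911 = -254731$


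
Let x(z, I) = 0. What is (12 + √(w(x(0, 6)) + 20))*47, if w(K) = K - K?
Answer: 564 + 94*√5 ≈ 774.19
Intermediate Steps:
w(K) = 0
(12 + √(w(x(0, 6)) + 20))*47 = (12 + √(0 + 20))*47 = (12 + √20)*47 = (12 + 2*√5)*47 = 564 + 94*√5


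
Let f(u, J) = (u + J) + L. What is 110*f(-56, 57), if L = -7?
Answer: -660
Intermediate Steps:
f(u, J) = -7 + J + u (f(u, J) = (u + J) - 7 = (J + u) - 7 = -7 + J + u)
110*f(-56, 57) = 110*(-7 + 57 - 56) = 110*(-6) = -660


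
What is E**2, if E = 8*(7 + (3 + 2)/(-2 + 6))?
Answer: 4356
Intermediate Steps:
E = 66 (E = 8*(7 + 5/4) = 8*(33/4) = 66)
E**2 = 66**2 = 4356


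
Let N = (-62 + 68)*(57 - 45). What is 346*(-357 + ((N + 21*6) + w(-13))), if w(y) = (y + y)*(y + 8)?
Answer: -10034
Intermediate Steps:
N = 72 (N = 6*12 = 72)
w(y) = 2*y*(8 + y) (w(y) = (2*y)*(8 + y) = 2*y*(8 + y))
346*(-357 + ((N + 21*6) + w(-13))) = 346*(-357 + ((72 + 21*6) + 2*(-13)*(8 - 13))) = 346*(-357 + ((72 + 126) + 2*(-13)*(-5))) = 346*(-357 + (198 + 130)) = 346*(-357 + 328) = 346*(-29) = -10034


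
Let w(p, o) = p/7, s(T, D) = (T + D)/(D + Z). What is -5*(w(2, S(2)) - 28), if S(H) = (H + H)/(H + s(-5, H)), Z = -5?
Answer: 970/7 ≈ 138.57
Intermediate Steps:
s(T, D) = (D + T)/(-5 + D) (s(T, D) = (T + D)/(D - 5) = (D + T)/(-5 + D))
S(H) = 2*H/(1 + H) (S(H) = (H + H)/(H + (H - 5)/(-5 + H)) = (2*H)/(H + (-5 + H)/(-5 + H)) = (2*H)/(H + 1) = (2*H)/(1 + H) = 2*H/(1 + H))
w(p, o) = p/7 (w(p, o) = p*(⅐) = p/7)
-5*(w(2, S(2)) - 28) = -5*((⅐)*2 - 28) = -5*(2/7 - 28) = -5*(-194/7) = 970/7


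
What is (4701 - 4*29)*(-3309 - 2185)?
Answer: -25189990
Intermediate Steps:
(4701 - 4*29)*(-3309 - 2185) = (4701 - 116)*(-5494) = 4585*(-5494) = -25189990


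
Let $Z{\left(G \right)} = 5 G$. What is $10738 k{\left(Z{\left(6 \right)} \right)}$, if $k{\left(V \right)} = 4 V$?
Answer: $1288560$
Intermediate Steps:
$10738 k{\left(Z{\left(6 \right)} \right)} = 10738 \cdot 4 \cdot 5 \cdot 6 = 10738 \cdot 4 \cdot 30 = 10738 \cdot 120 = 1288560$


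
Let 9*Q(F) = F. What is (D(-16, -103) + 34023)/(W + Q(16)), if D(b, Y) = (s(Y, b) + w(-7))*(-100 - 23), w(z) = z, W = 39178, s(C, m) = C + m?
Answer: 445689/352618 ≈ 1.2639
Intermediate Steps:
Q(F) = F/9
D(b, Y) = 861 - 123*Y - 123*b (D(b, Y) = ((Y + b) - 7)*(-100 - 23) = (-7 + Y + b)*(-123) = 861 - 123*Y - 123*b)
(D(-16, -103) + 34023)/(W + Q(16)) = ((861 - 123*(-103) - 123*(-16)) + 34023)/(39178 + (⅑)*16) = ((861 + 12669 + 1968) + 34023)/(39178 + 16/9) = (15498 + 34023)/(352618/9) = 49521*(9/352618) = 445689/352618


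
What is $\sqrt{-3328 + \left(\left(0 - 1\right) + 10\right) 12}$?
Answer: $2 i \sqrt{805} \approx 56.745 i$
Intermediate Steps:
$\sqrt{-3328 + \left(\left(0 - 1\right) + 10\right) 12} = \sqrt{-3328 + \left(-1 + 10\right) 12} = \sqrt{-3328 + 9 \cdot 12} = \sqrt{-3328 + 108} = \sqrt{-3220} = 2 i \sqrt{805}$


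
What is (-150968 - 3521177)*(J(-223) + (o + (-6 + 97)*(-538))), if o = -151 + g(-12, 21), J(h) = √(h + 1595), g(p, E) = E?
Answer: 180258253760 - 51410030*√7 ≈ 1.8012e+11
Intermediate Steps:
J(h) = √(1595 + h)
o = -130 (o = -151 + 21 = -130)
(-150968 - 3521177)*(J(-223) + (o + (-6 + 97)*(-538))) = (-150968 - 3521177)*(√(1595 - 223) + (-130 + (-6 + 97)*(-538))) = -3672145*(√1372 + (-130 + 91*(-538))) = -3672145*(14*√7 + (-130 - 48958)) = -3672145*(14*√7 - 49088) = -3672145*(-49088 + 14*√7) = 180258253760 - 51410030*√7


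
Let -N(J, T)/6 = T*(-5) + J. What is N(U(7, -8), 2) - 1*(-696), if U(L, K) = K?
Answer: 804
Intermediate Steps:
N(J, T) = -6*J + 30*T (N(J, T) = -6*(T*(-5) + J) = -6*(-5*T + J) = -6*(J - 5*T) = -6*J + 30*T)
N(U(7, -8), 2) - 1*(-696) = (-6*(-8) + 30*2) - 1*(-696) = (48 + 60) + 696 = 108 + 696 = 804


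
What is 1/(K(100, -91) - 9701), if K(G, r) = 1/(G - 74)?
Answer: -26/252225 ≈ -0.00010308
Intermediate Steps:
K(G, r) = 1/(-74 + G)
1/(K(100, -91) - 9701) = 1/(1/(-74 + 100) - 9701) = 1/(1/26 - 9701) = 1/(-252225/26) = -26/252225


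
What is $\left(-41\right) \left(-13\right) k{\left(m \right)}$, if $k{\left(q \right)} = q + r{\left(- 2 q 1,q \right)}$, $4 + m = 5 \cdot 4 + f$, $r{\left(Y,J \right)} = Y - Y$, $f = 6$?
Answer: $11726$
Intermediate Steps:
$r{\left(Y,J \right)} = 0$
$m = 22$ ($m = -4 + \left(5 \cdot 4 + 6\right) = -4 + \left(20 + 6\right) = -4 + 26 = 22$)
$k{\left(q \right)} = q$ ($k{\left(q \right)} = q + 0 = q$)
$\left(-41\right) \left(-13\right) k{\left(m \right)} = \left(-41\right) \left(-13\right) 22 = 533 \cdot 22 = 11726$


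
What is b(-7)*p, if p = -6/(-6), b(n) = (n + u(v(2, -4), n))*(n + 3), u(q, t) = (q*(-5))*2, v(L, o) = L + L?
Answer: 188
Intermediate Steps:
v(L, o) = 2*L
u(q, t) = -10*q (u(q, t) = -5*q*2 = -10*q)
b(n) = (-40 + n)*(3 + n) (b(n) = (n - 20*2)*(n + 3) = (n - 10*4)*(3 + n) = (n - 40)*(3 + n) = (-40 + n)*(3 + n))
p = 1 (p = -6*(-1/6) = 1)
b(-7)*p = (-120 + (-7)**2 - 37*(-7))*1 = (-120 + 49 + 259)*1 = 188*1 = 188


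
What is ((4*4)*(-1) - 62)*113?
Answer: -8814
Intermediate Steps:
((4*4)*(-1) - 62)*113 = (16*(-1) - 62)*113 = (-16 - 62)*113 = -78*113 = -8814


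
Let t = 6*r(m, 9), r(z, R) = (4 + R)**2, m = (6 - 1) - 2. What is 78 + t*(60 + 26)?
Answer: 87282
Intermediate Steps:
m = 3 (m = 5 - 2 = 3)
t = 1014 (t = 6*(4 + 9)**2 = 6*13**2 = 6*169 = 1014)
78 + t*(60 + 26) = 78 + 1014*(60 + 26) = 78 + 1014*86 = 78 + 87204 = 87282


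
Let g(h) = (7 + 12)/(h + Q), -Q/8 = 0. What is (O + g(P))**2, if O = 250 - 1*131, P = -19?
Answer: 13924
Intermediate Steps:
Q = 0 (Q = -8*0 = 0)
g(h) = 19/h (g(h) = (7 + 12)/(h + 0) = 19/h)
O = 119 (O = 250 - 131 = 119)
(O + g(P))**2 = (119 + 19/(-19))**2 = (119 + 19*(-1/19))**2 = (119 - 1)**2 = 118**2 = 13924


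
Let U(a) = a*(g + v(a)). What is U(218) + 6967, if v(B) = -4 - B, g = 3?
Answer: -40775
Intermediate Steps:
U(a) = a*(-1 - a) (U(a) = a*(3 + (-4 - a)) = a*(-1 - a))
U(218) + 6967 = -1*218*(1 + 218) + 6967 = -1*218*219 + 6967 = -47742 + 6967 = -40775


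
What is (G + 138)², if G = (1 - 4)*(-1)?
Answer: 19881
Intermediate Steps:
G = 3 (G = -3*(-1) = 3)
(G + 138)² = (3 + 138)² = 141² = 19881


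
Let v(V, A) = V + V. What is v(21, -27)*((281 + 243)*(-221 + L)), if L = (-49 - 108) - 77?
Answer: -10013640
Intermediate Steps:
L = -234 (L = -157 - 77 = -234)
v(V, A) = 2*V
v(21, -27)*((281 + 243)*(-221 + L)) = (2*21)*((281 + 243)*(-221 - 234)) = 42*(524*(-455)) = 42*(-238420) = -10013640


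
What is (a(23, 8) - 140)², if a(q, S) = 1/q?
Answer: 10361961/529 ≈ 19588.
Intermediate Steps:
(a(23, 8) - 140)² = (1/23 - 140)² = (-3219/23)² = 10361961/529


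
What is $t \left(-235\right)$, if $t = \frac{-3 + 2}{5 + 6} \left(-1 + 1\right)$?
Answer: $0$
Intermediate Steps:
$t = 0$ ($t = - \frac{1}{11} \cdot 0 = \left(-1\right) \frac{1}{11} \cdot 0 = \left(- \frac{1}{11}\right) 0 = 0$)
$t \left(-235\right) = 0 \left(-235\right) = 0$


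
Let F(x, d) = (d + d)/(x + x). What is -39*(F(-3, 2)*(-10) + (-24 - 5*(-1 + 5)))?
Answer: 1456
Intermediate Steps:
F(x, d) = d/x (F(x, d) = (2*d)/((2*x)) = (2*d)*(1/(2*x)) = d/x)
-39*(F(-3, 2)*(-10) + (-24 - 5*(-1 + 5))) = -39*((2/(-3))*(-10) + (-24 - 5*(-1 + 5))) = -39*((2*(-⅓))*(-10) + (-24 - 5*4)) = -39*(-⅔*(-10) + (-24 - 20)) = -39*(20/3 - 44) = -39*(-112/3) = 1456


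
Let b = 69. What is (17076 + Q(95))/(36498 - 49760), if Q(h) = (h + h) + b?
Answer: -17335/13262 ≈ -1.3071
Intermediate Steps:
Q(h) = 69 + 2*h (Q(h) = (h + h) + 69 = 2*h + 69 = 69 + 2*h)
(17076 + Q(95))/(36498 - 49760) = (17076 + (69 + 2*95))/(36498 - 49760) = (17076 + (69 + 190))/(-13262) = (17076 + 259)*(-1/13262) = 17335*(-1/13262) = -17335/13262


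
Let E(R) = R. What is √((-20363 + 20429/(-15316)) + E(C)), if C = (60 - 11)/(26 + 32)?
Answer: 3*I*√111592858113219/222082 ≈ 142.7*I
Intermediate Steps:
C = 49/58 ≈ 0.84483
√((-20363 + 20429/(-15316)) + E(C)) = √((-20363 + 20429/(-15316)) + 49/58) = √((-20363 + 20429*(-1/15316)) + 49/58) = √((-20363 - 20429/15316) + 49/58) = √(-311900137/15316 + 49/58) = √(-9044728731/444164) = 3*I*√111592858113219/222082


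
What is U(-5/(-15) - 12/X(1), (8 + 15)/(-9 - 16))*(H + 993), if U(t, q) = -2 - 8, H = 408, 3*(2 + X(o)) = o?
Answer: -14010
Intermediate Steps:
X(o) = -2 + o/3
U(t, q) = -10
U(-5/(-15) - 12/X(1), (8 + 15)/(-9 - 16))*(H + 993) = -10*(408 + 993) = -10*1401 = -14010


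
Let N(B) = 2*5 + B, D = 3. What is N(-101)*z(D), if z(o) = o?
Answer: -273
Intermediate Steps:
N(B) = 10 + B
N(-101)*z(D) = (10 - 101)*3 = -91*3 = -273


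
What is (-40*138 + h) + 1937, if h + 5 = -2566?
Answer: -6154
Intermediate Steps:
h = -2571 (h = -5 - 2566 = -2571)
(-40*138 + h) + 1937 = (-40*138 - 2571) + 1937 = (-5520 - 2571) + 1937 = -8091 + 1937 = -6154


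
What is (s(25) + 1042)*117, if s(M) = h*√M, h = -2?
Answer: 120744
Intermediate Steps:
s(M) = -2*√M
(s(25) + 1042)*117 = (-2*√25 + 1042)*117 = (-2*5 + 1042)*117 = (-10 + 1042)*117 = 1032*117 = 120744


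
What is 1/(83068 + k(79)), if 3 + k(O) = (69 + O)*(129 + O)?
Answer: 1/113849 ≈ 8.7836e-6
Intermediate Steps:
k(O) = -3 + (69 + O)*(129 + O)
1/(83068 + k(79)) = 1/(83068 + (8898 + 79² + 198*79)) = 1/(83068 + (8898 + 6241 + 15642)) = 1/(83068 + 30781) = 1/113849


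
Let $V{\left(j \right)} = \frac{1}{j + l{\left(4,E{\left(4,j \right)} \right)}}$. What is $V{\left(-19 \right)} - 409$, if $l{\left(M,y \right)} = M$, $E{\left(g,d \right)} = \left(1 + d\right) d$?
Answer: $- \frac{6136}{15} \approx -409.07$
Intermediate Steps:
$E{\left(g,d \right)} = d \left(1 + d\right)$
$V{\left(j \right)} = \frac{1}{4 + j}$ ($V{\left(j \right)} = \frac{1}{j + 4} = \frac{1}{4 + j}$)
$V{\left(-19 \right)} - 409 = \frac{1}{4 - 19} - 409 = \frac{1}{-15} - 409 = - \frac{1}{15} - 409 = - \frac{6136}{15}$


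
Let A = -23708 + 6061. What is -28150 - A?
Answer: -10503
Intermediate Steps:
A = -17647
-28150 - A = -28150 - 1*(-17647) = -28150 + 17647 = -10503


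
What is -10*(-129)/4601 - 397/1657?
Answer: 7231/177299 ≈ 0.040784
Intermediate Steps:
-10*(-129)/4601 - 397/1657 = 1290*(1/4601) - 397*1/1657 = 30/107 - 397/1657 = 7231/177299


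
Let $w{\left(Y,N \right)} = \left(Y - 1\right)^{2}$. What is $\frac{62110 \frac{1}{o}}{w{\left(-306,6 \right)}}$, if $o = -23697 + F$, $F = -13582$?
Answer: $- \frac{62110}{3513508471} \approx -1.7677 \cdot 10^{-5}$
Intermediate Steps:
$o = -37279$ ($o = -23697 - 13582 = -37279$)
$w{\left(Y,N \right)} = \left(-1 + Y\right)^{2}$
$\frac{62110 \frac{1}{o}}{w{\left(-306,6 \right)}} = \frac{62110 \frac{1}{-37279}}{\left(-1 - 306\right)^{2}} = \frac{62110 \left(- \frac{1}{37279}\right)}{\left(-307\right)^{2}} = - \frac{62110}{37279 \cdot 94249} = \left(- \frac{62110}{37279}\right) \frac{1}{94249} = - \frac{62110}{3513508471}$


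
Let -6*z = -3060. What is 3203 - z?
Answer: 2693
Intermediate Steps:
z = 510 (z = -⅙*(-3060) = 510)
3203 - z = 3203 - 1*510 = 3203 - 510 = 2693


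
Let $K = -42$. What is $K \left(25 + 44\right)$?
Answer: $-2898$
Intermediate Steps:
$K \left(25 + 44\right) = - 42 \left(25 + 44\right) = \left(-42\right) 69 = -2898$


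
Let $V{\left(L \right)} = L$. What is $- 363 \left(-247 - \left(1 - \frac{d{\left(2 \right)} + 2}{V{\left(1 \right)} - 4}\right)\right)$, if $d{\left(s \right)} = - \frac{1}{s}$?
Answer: $\frac{180411}{2} \approx 90206.0$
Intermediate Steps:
$- 363 \left(-247 - \left(1 - \frac{d{\left(2 \right)} + 2}{V{\left(1 \right)} - 4}\right)\right) = - 363 \left(-247 - \left(1 - \frac{- \frac{1}{2} + 2}{1 - 4}\right)\right) = - 363 \left(-247 - \left(1 - \frac{\left(-1\right) \frac{1}{2} + 2}{-3}\right)\right) = - 363 \left(-247 - \left(1 - \left(- \frac{1}{2} + 2\right) \left(- \frac{1}{3}\right)\right)\right) = - 363 \left(-247 + \left(\frac{3}{2} \left(- \frac{1}{3}\right) - 1\right)\right) = - 363 \left(-247 - \frac{3}{2}\right) = \left(-363\right) \left(- \frac{497}{2}\right) = \frac{180411}{2}$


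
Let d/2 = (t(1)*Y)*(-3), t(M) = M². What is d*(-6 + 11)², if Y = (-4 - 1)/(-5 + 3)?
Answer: -375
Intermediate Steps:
Y = 5/2 (Y = -5/(-2) = -5*(-½) = 5/2 ≈ 2.5000)
d = -15 (d = 2*((1²*(5/2))*(-3)) = 2*((1*(5/2))*(-3)) = 2*((5/2)*(-3)) = 2*(-15/2) = -15)
d*(-6 + 11)² = -15*(-6 + 11)² = -15*5² = -15*25 = -375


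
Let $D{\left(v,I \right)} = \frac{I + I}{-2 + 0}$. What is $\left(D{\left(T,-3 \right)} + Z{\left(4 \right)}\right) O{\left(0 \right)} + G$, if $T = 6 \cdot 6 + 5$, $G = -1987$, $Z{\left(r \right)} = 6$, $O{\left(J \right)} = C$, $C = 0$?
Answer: $-1987$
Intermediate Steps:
$O{\left(J \right)} = 0$
$T = 41$ ($T = 36 + 5 = 41$)
$D{\left(v,I \right)} = - I$ ($D{\left(v,I \right)} = \frac{2 I}{-2} = 2 I \left(- \frac{1}{2}\right) = - I$)
$\left(D{\left(T,-3 \right)} + Z{\left(4 \right)}\right) O{\left(0 \right)} + G = \left(\left(-1\right) \left(-3\right) + 6\right) 0 - 1987 = \left(3 + 6\right) 0 - 1987 = 9 \cdot 0 - 1987 = 0 - 1987 = -1987$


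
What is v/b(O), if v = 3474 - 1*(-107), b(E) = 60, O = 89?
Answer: 3581/60 ≈ 59.683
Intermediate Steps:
v = 3581 (v = 3474 + 107 = 3581)
v/b(O) = 3581/60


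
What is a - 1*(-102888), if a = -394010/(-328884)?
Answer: 16919305501/164442 ≈ 1.0289e+5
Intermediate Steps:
a = 197005/164442 (a = -394010*(-1/328884) = 197005/164442 ≈ 1.1980)
a - 1*(-102888) = 197005/164442 - 1*(-102888) = 197005/164442 + 102888 = 16919305501/164442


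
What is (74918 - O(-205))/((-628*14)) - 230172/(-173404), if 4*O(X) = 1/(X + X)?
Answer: -642376798433/89296123840 ≈ -7.1938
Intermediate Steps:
O(X) = 1/(8*X) (O(X) = 1/(4*(X + X)) = 1/(4*((2*X))) = (1/(2*X))/4 = 1/(8*X))
(74918 - O(-205))/((-628*14)) - 230172/(-173404) = (74918 - 1/(8*(-205)))/((-628*14)) - 230172/(-173404) = (74918 - (-1)/(8*205))/(-8792) - 230172*(-1/173404) = (74918 - 1*(-1/1640))*(-1/8792) + 57543/43351 = (74918 + 1/1640)*(-1/8792) + 57543/43351 = (122865521/1640)*(-1/8792) + 57543/43351 = -122865521/14418880 + 57543/43351 = -642376798433/89296123840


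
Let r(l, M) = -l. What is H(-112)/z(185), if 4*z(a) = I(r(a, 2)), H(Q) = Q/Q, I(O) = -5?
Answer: -⅘ ≈ -0.80000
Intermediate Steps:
H(Q) = 1
z(a) = -5/4 (z(a) = (¼)*(-5) = -5/4)
H(-112)/z(185) = 1/(-5/4) = 1*(-⅘) = -⅘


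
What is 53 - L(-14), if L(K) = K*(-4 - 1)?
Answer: -17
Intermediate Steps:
L(K) = -5*K (L(K) = K*(-5) = -5*K)
53 - L(-14) = 53 - (-5)*(-14) = 53 - 1*70 = 53 - 70 = -17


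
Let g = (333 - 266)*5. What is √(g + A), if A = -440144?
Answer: I*√439809 ≈ 663.18*I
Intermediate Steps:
g = 335 (g = 67*5 = 335)
√(g + A) = √(335 - 440144) = √(-439809) = I*√439809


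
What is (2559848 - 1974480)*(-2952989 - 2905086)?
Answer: -3429129646600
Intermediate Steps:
(2559848 - 1974480)*(-2952989 - 2905086) = 585368*(-5858075) = -3429129646600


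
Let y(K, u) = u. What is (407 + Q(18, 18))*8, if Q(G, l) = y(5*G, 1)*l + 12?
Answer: 3496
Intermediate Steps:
Q(G, l) = 12 + l (Q(G, l) = 1*l + 12 = l + 12 = 12 + l)
(407 + Q(18, 18))*8 = (407 + (12 + 18))*8 = (407 + 30)*8 = 437*8 = 3496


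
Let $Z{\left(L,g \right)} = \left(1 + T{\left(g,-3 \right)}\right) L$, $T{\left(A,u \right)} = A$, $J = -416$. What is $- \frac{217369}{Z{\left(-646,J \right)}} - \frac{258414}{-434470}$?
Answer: $- \frac{2516210017}{11647706230} \approx -0.21603$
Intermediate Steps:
$Z{\left(L,g \right)} = L \left(1 + g\right)$ ($Z{\left(L,g \right)} = \left(1 + g\right) L = L \left(1 + g\right)$)
$- \frac{217369}{Z{\left(-646,J \right)}} - \frac{258414}{-434470} = - \frac{217369}{\left(-646\right) \left(1 - 416\right)} - \frac{258414}{-434470} = - \frac{217369}{\left(-646\right) \left(-415\right)} - - \frac{129207}{217235} = - \frac{217369}{268090} + \frac{129207}{217235} = - \frac{2516210017}{11647706230}$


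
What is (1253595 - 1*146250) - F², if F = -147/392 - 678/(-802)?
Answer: 11395977456999/10291264 ≈ 1.1073e+6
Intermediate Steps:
F = 1509/3208 (F = -147*1/392 - 678*(-1/802) = -3/8 + 339/401 = 1509/3208 ≈ 0.47039)
(1253595 - 1*146250) - F² = (1253595 - 1*146250) - (1509/3208)² = (1253595 - 146250) - 1*2277081/10291264 = 1107345 - 2277081/10291264 = 11395977456999/10291264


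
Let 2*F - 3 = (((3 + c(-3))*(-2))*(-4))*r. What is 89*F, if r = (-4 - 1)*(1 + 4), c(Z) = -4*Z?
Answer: -266733/2 ≈ -1.3337e+5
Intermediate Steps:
r = -25 (r = -5*5 = -25)
F = -2997/2 (F = 3/2 + ((((3 - 4*(-3))*(-2))*(-4))*(-25))/2 = 3/2 + ((((3 + 12)*(-2))*(-4))*(-25))/2 = 3/2 + (((15*(-2))*(-4))*(-25))/2 = 3/2 + (-30*(-4)*(-25))/2 = 3/2 + (120*(-25))/2 = 3/2 + (½)*(-3000) = 3/2 - 1500 = -2997/2 ≈ -1498.5)
89*F = 89*(-2997/2) = -266733/2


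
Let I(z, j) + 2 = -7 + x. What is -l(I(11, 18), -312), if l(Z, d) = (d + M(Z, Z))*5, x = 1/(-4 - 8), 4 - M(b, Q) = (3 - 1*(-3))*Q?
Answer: 2535/2 ≈ 1267.5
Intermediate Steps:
M(b, Q) = 4 - 6*Q (M(b, Q) = 4 - (3 - 1*(-3))*Q = 4 - (3 + 3)*Q = 4 - 6*Q)
x = -1/12 (x = 1/(-12) = -1/12 ≈ -0.083333)
I(z, j) = -109/12 (I(z, j) = -2 + (-7 - 1/12) = -2 - 85/12 = -109/12)
l(Z, d) = 20 - 30*Z + 5*d (l(Z, d) = (d + (4 - 6*Z))*5 = (4 + d - 6*Z)*5 = 20 - 30*Z + 5*d)
-l(I(11, 18), -312) = -(20 - 30*(-109/12) + 5*(-312)) = -(20 + 545/2 - 1560) = -1*(-2535/2) = 2535/2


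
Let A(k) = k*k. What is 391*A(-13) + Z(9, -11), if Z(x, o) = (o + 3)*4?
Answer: 66047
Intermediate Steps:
Z(x, o) = 12 + 4*o (Z(x, o) = (3 + o)*4 = 12 + 4*o)
A(k) = k²
391*A(-13) + Z(9, -11) = 391*(-13)² + (12 + 4*(-11)) = 391*169 + (12 - 44) = 66079 - 32 = 66047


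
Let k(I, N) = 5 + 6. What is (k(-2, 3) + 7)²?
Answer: 324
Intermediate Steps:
k(I, N) = 11
(k(-2, 3) + 7)² = (11 + 7)² = 18² = 324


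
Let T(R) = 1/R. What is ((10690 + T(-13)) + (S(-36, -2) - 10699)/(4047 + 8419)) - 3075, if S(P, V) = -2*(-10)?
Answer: 1233920377/162058 ≈ 7614.1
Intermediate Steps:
S(P, V) = 20
((10690 + T(-13)) + (S(-36, -2) - 10699)/(4047 + 8419)) - 3075 = ((10690 + 1/(-13)) + (20 - 10699)/(4047 + 8419)) - 3075 = ((10690 - 1/13) - 10679/12466) - 3075 = (138969/13 - 10679*1/12466) - 3075 = (138969/13 - 10679/12466) - 3075 = 1732248727/162058 - 3075 = 1233920377/162058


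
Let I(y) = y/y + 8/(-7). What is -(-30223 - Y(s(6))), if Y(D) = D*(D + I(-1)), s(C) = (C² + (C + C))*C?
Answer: 791881/7 ≈ 1.1313e+5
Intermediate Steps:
I(y) = -⅐ (I(y) = 1 + 8*(-⅐) = 1 - 8/7 = -⅐)
s(C) = C*(C² + 2*C) (s(C) = (C² + 2*C)*C = C*(C² + 2*C))
Y(D) = D*(-⅐ + D) (Y(D) = D*(D - ⅐) = D*(-⅐ + D))
-(-30223 - Y(s(6))) = -(-30223 - 6²*(2 + 6)*(-⅐ + 6²*(2 + 6))) = -(-30223 - 36*8*(-⅐ + 36*8)) = -(-30223 - 288*(-⅐ + 288)) = -(-30223 - 288*2015/7) = -(-30223 - 1*580320/7) = -(-30223 - 580320/7) = -1*(-791881/7) = 791881/7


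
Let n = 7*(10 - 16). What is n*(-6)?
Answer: 252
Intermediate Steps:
n = -42 (n = 7*(-6) = -42)
n*(-6) = -42*(-6) = 252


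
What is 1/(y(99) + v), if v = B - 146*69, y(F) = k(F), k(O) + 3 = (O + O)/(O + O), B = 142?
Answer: -1/9934 ≈ -0.00010066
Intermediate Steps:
k(O) = -2 (k(O) = -3 + (O + O)/(O + O) = -3 + (2*O)/((2*O)) = -3 + (2*O)*(1/(2*O)) = -3 + 1 = -2)
y(F) = -2
v = -9932 (v = 142 - 146*69 = 142 - 10074 = -9932)
1/(y(99) + v) = 1/(-2 - 9932) = 1/(-9934) = -1/9934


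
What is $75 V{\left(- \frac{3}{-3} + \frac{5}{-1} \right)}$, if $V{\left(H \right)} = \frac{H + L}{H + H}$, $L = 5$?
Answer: $- \frac{75}{8} \approx -9.375$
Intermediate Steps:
$V{\left(H \right)} = \frac{5 + H}{2 H}$ ($V{\left(H \right)} = \frac{H + 5}{H + H} = \frac{5 + H}{2 H}$)
$75 V{\left(- \frac{3}{-3} + \frac{5}{-1} \right)} = 75 \frac{5 + \left(- \frac{3}{-3} + \frac{5}{-1}\right)}{2 \left(- \frac{3}{-3} + \frac{5}{-1}\right)} = 75 \frac{5 + \left(\left(-3\right) \left(- \frac{1}{3}\right) + 5 \left(-1\right)\right)}{2 \left(\left(-3\right) \left(- \frac{1}{3}\right) + 5 \left(-1\right)\right)} = 75 \frac{5 + \left(1 - 5\right)}{2 \left(1 - 5\right)} = 75 \frac{5 - 4}{2 \left(-4\right)} = 75 \cdot \frac{1}{2} \left(- \frac{1}{4}\right) 1 = 75 \left(- \frac{1}{8}\right) = - \frac{75}{8}$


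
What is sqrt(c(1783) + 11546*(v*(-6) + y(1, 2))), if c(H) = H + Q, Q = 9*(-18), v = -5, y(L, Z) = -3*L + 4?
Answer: sqrt(359547) ≈ 599.62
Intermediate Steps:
y(L, Z) = 4 - 3*L
Q = -162
c(H) = -162 + H (c(H) = H - 162 = -162 + H)
sqrt(c(1783) + 11546*(v*(-6) + y(1, 2))) = sqrt((-162 + 1783) + 11546*(-5*(-6) + (4 - 3*1))) = sqrt(1621 + 11546*(30 + (4 - 3))) = sqrt(1621 + 11546*(30 + 1)) = sqrt(1621 + 11546*31) = sqrt(1621 + 357926) = sqrt(359547)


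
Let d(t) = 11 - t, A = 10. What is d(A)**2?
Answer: 1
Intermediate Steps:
d(A)**2 = (11 - 1*10)**2 = (11 - 10)**2 = 1**2 = 1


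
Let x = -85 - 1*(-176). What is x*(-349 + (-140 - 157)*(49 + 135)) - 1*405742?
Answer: -5410469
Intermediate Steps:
x = 91 (x = -85 + 176 = 91)
x*(-349 + (-140 - 157)*(49 + 135)) - 1*405742 = 91*(-349 + (-140 - 157)*(49 + 135)) - 1*405742 = 91*(-349 - 297*184) - 405742 = 91*(-349 - 54648) - 405742 = 91*(-54997) - 405742 = -5004727 - 405742 = -5410469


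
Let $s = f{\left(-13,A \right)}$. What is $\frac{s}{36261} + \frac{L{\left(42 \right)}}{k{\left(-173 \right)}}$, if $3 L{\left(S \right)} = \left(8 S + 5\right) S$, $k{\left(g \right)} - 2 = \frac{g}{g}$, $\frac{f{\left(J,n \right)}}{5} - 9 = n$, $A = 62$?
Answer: $\frac{57703693}{36261} \approx 1591.3$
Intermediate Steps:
$f{\left(J,n \right)} = 45 + 5 n$
$s = 355$ ($s = 45 + 5 \cdot 62 = 45 + 310 = 355$)
$k{\left(g \right)} = 3$ ($k{\left(g \right)} = 2 + \frac{g}{g} = 2 + 1 = 3$)
$L{\left(S \right)} = \frac{S \left(5 + 8 S\right)}{3}$ ($L{\left(S \right)} = \frac{\left(8 S + 5\right) S}{3} = \frac{\left(5 + 8 S\right) S}{3} = \frac{S \left(5 + 8 S\right)}{3}$)
$\frac{s}{36261} + \frac{L{\left(42 \right)}}{k{\left(-173 \right)}} = \frac{355}{36261} + \frac{\frac{1}{3} \cdot 42 \left(5 + 8 \cdot 42\right)}{3} = 355 \cdot \frac{1}{36261} + \frac{1}{3} \cdot 42 \left(5 + 336\right) \frac{1}{3} = \frac{355}{36261} + \frac{1}{3} \cdot 42 \cdot 341 \cdot \frac{1}{3} = \frac{355}{36261} + 4774 \cdot \frac{1}{3} = \frac{355}{36261} + \frac{4774}{3} = \frac{57703693}{36261}$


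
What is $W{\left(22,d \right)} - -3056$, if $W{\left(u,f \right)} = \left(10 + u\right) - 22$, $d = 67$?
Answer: $3066$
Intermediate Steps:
$W{\left(u,f \right)} = -12 + u$
$W{\left(22,d \right)} - -3056 = \left(-12 + 22\right) - -3056 = 10 + 3056 = 3066$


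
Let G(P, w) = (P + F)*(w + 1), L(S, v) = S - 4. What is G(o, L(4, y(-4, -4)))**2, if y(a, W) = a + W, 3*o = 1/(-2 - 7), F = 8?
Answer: 46225/729 ≈ 63.409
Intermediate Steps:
o = -1/27 (o = 1/(3*(-2 - 7)) = (1/3)/(-9) = (1/3)*(-1/9) = -1/27 ≈ -0.037037)
y(a, W) = W + a
L(S, v) = -4 + S
G(P, w) = (1 + w)*(8 + P) (G(P, w) = (P + 8)*(w + 1) = (8 + P)*(1 + w) = (1 + w)*(8 + P))
G(o, L(4, y(-4, -4)))**2 = (8 - 1/27 + 8*(-4 + 4) - (-4 + 4)/27)**2 = (8 - 1/27 + 8*0 - 1/27*0)**2 = (8 - 1/27 + 0 + 0)**2 = (215/27)**2 = 46225/729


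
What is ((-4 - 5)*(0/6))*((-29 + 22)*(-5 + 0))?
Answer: 0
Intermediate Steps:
((-4 - 5)*(0/6))*((-29 + 22)*(-5 + 0)) = (-0/6)*(-7*(-5)) = -9*0*35 = 0*35 = 0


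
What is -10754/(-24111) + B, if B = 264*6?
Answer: 2010662/1269 ≈ 1584.4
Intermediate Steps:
B = 1584
-10754/(-24111) + B = -10754/(-24111) + 1584 = -10754*(-1/24111) + 1584 = 566/1269 + 1584 = 2010662/1269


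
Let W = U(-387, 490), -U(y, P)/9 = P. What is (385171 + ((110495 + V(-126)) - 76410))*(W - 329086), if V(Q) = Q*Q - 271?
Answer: -145024404056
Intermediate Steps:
V(Q) = -271 + Q² (V(Q) = Q² - 271 = -271 + Q²)
U(y, P) = -9*P
W = -4410 (W = -9*490 = -4410)
(385171 + ((110495 + V(-126)) - 76410))*(W - 329086) = (385171 + ((110495 + (-271 + (-126)²)) - 76410))*(-4410 - 329086) = (385171 + ((110495 + (-271 + 15876)) - 76410))*(-333496) = (385171 + ((110495 + 15605) - 76410))*(-333496) = (385171 + (126100 - 76410))*(-333496) = (385171 + 49690)*(-333496) = 434861*(-333496) = -145024404056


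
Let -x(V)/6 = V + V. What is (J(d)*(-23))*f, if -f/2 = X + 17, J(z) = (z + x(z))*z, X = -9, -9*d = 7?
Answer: -198352/81 ≈ -2448.8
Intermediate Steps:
x(V) = -12*V (x(V) = -6*(V + V) = -12*V)
d = -7/9 (d = -1/9*7 = -7/9 ≈ -0.77778)
J(z) = -11*z**2 (J(z) = (z - 12*z)*z = (-11*z)*z = -11*z**2)
f = -16 (f = -2*(-9 + 17) = -2*8 = -16)
(J(d)*(-23))*f = (-11*(-7/9)**2*(-23))*(-16) = (-11*49/81*(-23))*(-16) = -539/81*(-23)*(-16) = (12397/81)*(-16) = -198352/81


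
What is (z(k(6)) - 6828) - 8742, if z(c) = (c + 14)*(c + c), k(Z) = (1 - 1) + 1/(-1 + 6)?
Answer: -389108/25 ≈ -15564.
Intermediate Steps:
k(Z) = ⅕ (k(Z) = 0 + 1/5 = 0 + ⅕ = ⅕)
z(c) = 2*c*(14 + c) (z(c) = (14 + c)*(2*c) = 2*c*(14 + c))
(z(k(6)) - 6828) - 8742 = (2*(⅕)*(14 + ⅕) - 6828) - 8742 = (2*(⅕)*(71/5) - 6828) - 8742 = (142/25 - 6828) - 8742 = -170558/25 - 8742 = -389108/25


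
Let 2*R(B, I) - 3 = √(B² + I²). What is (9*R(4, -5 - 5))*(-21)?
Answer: -567/2 - 189*√29 ≈ -1301.3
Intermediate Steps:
R(B, I) = 3/2 + √(B² + I²)/2
(9*R(4, -5 - 5))*(-21) = (9*(3/2 + √(4² + (-5 - 5)²)/2))*(-21) = (9*(3/2 + √(16 + (-10)²)/2))*(-21) = (9*(3/2 + √(16 + 100)/2))*(-21) = (9*(3/2 + √116/2))*(-21) = (9*(3/2 + (2*√29)/2))*(-21) = (9*(3/2 + √29))*(-21) = (27/2 + 9*√29)*(-21) = -567/2 - 189*√29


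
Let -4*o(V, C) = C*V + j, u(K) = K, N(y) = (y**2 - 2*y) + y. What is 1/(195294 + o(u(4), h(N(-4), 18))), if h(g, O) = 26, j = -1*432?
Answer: 1/195376 ≈ 5.1183e-6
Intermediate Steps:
N(y) = y**2 - y
j = -432
o(V, C) = 108 - C*V/4 (o(V, C) = -(C*V - 432)/4 = -(-432 + C*V)/4 = 108 - C*V/4)
1/(195294 + o(u(4), h(N(-4), 18))) = 1/(195294 + (108 - 1/4*26*4)) = 1/(195294 + (108 - 26)) = 1/(195294 + 82) = 1/195376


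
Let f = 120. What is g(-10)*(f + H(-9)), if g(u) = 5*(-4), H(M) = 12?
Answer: -2640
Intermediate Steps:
g(u) = -20
g(-10)*(f + H(-9)) = -20*(120 + 12) = -20*132 = -2640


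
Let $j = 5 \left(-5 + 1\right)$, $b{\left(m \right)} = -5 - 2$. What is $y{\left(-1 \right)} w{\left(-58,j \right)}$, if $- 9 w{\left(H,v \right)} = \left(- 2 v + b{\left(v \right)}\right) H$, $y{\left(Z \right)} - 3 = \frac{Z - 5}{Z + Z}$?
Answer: $1276$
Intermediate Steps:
$b{\left(m \right)} = -7$
$y{\left(Z \right)} = 3 + \frac{-5 + Z}{2 Z}$ ($y{\left(Z \right)} = 3 + \frac{Z - 5}{Z + Z} = 3 + \frac{-5 + Z}{2 Z}$)
$j = -20$ ($j = 5 \left(-4\right) = -20$)
$w{\left(H,v \right)} = - \frac{H \left(-7 - 2 v\right)}{9}$ ($w{\left(H,v \right)} = - \frac{\left(- 2 v - 7\right) H}{9} = - \frac{\left(-7 - 2 v\right) H}{9} = - \frac{H \left(-7 - 2 v\right)}{9}$)
$y{\left(-1 \right)} w{\left(-58,j \right)} = \frac{-5 + 7 \left(-1\right)}{2 \left(-1\right)} \frac{1}{9} \left(-58\right) \left(7 + 2 \left(-20\right)\right) = \frac{1}{2} \left(-1\right) \left(-5 - 7\right) \frac{1}{9} \left(-58\right) \left(7 - 40\right) = \frac{1}{2} \left(-1\right) \left(-12\right) \frac{1}{9} \left(-58\right) \left(-33\right) = 6 \cdot \frac{638}{3} = 1276$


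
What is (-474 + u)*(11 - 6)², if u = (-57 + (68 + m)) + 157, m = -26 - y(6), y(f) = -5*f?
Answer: -7550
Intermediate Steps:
m = 4 (m = -26 - (-5)*6 = -26 - 1*(-30) = -26 + 30 = 4)
u = 172 (u = (-57 + (68 + 4)) + 157 = (-57 + 72) + 157 = 15 + 157 = 172)
(-474 + u)*(11 - 6)² = (-474 + 172)*(11 - 6)² = -302*5² = -302*25 = -7550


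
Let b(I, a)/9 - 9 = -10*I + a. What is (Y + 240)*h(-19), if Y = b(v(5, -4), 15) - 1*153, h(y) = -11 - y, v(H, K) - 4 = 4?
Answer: -3336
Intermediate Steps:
v(H, K) = 8 (v(H, K) = 4 + 4 = 8)
b(I, a) = 81 - 90*I + 9*a (b(I, a) = 81 + 9*(-10*I + a) = 81 + 9*(a - 10*I) = 81 + (-90*I + 9*a) = 81 - 90*I + 9*a)
Y = -657 (Y = (81 - 90*8 + 9*15) - 1*153 = (81 - 720 + 135) - 153 = -504 - 153 = -657)
(Y + 240)*h(-19) = (-657 + 240)*(-11 - 1*(-19)) = -417*(-11 + 19) = -417*8 = -3336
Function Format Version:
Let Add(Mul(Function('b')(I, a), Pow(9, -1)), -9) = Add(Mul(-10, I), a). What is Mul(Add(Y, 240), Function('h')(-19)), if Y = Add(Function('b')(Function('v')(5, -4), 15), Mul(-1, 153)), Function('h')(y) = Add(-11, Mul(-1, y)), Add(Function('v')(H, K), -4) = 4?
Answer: -3336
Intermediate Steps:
Function('v')(H, K) = 8 (Function('v')(H, K) = Add(4, 4) = 8)
Function('b')(I, a) = Add(81, Mul(-90, I), Mul(9, a)) (Function('b')(I, a) = Add(81, Mul(9, Add(Mul(-10, I), a))) = Add(81, Mul(9, Add(a, Mul(-10, I)))) = Add(81, Add(Mul(-90, I), Mul(9, a))) = Add(81, Mul(-90, I), Mul(9, a)))
Y = -657 (Y = Add(Add(81, Mul(-90, 8), Mul(9, 15)), Mul(-1, 153)) = Add(Add(81, -720, 135), -153) = Add(-504, -153) = -657)
Mul(Add(Y, 240), Function('h')(-19)) = Mul(Add(-657, 240), Add(-11, Mul(-1, -19))) = Mul(-417, Add(-11, 19)) = Mul(-417, 8) = -3336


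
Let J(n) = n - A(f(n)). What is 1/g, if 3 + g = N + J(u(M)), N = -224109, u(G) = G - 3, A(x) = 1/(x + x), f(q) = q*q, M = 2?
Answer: -2/448227 ≈ -4.4620e-6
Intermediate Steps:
f(q) = q**2
A(x) = 1/(2*x)
u(G) = -3 + G
J(n) = n - 1/(2*n**2) (J(n) = n - 1/(2*(n**2)) = n - 1/(2*n**2))
g = -448227/2 (g = -3 + (-224109 + ((-3 + 2) - 1/(2*(-3 + 2)**2))) = -3 + (-224109 + (-1 - 1/2/(-1)**2)) = -3 + (-224109 + (-1 - 1/2*1)) = -3 + (-224109 + (-1 - 1/2)) = -3 + (-224109 - 3/2) = -3 - 448221/2 = -448227/2 ≈ -2.2411e+5)
1/g = 1/(-448227/2) = -2/448227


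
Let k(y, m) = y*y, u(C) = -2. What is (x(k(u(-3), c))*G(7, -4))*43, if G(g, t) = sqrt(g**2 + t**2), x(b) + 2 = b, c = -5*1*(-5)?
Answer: 86*sqrt(65) ≈ 693.35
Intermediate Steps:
c = 25 (c = -5*(-5) = 25)
k(y, m) = y**2
x(b) = -2 + b
(x(k(u(-3), c))*G(7, -4))*43 = ((-2 + (-2)**2)*sqrt(7**2 + (-4)**2))*43 = ((-2 + 4)*sqrt(49 + 16))*43 = (2*sqrt(65))*43 = 86*sqrt(65)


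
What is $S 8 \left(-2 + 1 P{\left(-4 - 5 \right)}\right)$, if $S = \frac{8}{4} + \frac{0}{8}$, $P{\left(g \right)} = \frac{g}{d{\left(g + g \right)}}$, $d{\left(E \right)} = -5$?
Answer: $- \frac{16}{5} \approx -3.2$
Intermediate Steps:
$P{\left(g \right)} = - \frac{g}{5}$ ($P{\left(g \right)} = \frac{g}{-5} = g \left(- \frac{1}{5}\right) = - \frac{g}{5}$)
$S = 2$ ($S = 8 \cdot \frac{1}{4} + 0 \cdot \frac{1}{8} = 2 + 0 = 2$)
$S 8 \left(-2 + 1 P{\left(-4 - 5 \right)}\right) = 2 \cdot 8 \left(-2 + 1 \left(- \frac{-4 - 5}{5}\right)\right) = 16 \left(-2 + 1 \left(\left(- \frac{1}{5}\right) \left(-9\right)\right)\right) = 16 \left(-2 + 1 \cdot \frac{9}{5}\right) = 16 \left(-2 + \frac{9}{5}\right) = 16 \left(- \frac{1}{5}\right) = - \frac{16}{5}$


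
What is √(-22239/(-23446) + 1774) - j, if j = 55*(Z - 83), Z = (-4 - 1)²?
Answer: 3190 + 43*√527699122/23446 ≈ 3232.1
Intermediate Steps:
Z = 25 (Z = (-5)² = 25)
j = -3190 (j = 55*(25 - 83) = 55*(-58) = -3190)
√(-22239/(-23446) + 1774) - j = √(-22239/(-23446) + 1774) - 1*(-3190) = √(-22239*(-1/23446) + 1774) + 3190 = √(22239/23446 + 1774) + 3190 = √(41615443/23446) + 3190 = 43*√527699122/23446 + 3190 = 3190 + 43*√527699122/23446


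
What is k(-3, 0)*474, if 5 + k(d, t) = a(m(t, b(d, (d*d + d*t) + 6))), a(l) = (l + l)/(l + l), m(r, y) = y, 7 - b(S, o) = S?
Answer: -1896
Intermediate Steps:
b(S, o) = 7 - S
a(l) = 1 (a(l) = (2*l)/((2*l)) = (2*l)*(1/(2*l)) = 1)
k(d, t) = -4 (k(d, t) = -5 + 1 = -4)
k(-3, 0)*474 = -4*474 = -1896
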